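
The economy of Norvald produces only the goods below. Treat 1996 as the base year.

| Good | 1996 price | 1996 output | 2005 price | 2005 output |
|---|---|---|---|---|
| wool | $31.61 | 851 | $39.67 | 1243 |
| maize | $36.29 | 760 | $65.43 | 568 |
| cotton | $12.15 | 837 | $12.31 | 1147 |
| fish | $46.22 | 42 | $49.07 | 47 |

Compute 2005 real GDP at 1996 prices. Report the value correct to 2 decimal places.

Real GDP 2005 = Σ (p_1996 × q_2005) = 31.61·1243 + 36.29·568 + 12.15·1147 + 46.22·47 = 76012.34.

$76012.34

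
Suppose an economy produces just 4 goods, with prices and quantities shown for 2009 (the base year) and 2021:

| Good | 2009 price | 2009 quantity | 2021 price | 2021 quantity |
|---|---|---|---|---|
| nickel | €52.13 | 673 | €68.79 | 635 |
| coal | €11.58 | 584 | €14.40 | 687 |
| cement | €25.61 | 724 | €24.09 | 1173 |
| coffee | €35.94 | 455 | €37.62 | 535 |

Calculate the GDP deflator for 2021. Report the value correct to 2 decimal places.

112.88

Nominal GDP 2021 = 68.79·635 + 14.40·687 + 24.09·1173 + 37.62·535 = 101958.72.
Real GDP 2021 (at 2009 prices) = 52.13·635 + 11.58·687 + 25.61·1173 + 35.94·535 = 90326.44.
Deflator = Nominal/Real × 100 = 101958.72/90326.44 × 100 = 112.878.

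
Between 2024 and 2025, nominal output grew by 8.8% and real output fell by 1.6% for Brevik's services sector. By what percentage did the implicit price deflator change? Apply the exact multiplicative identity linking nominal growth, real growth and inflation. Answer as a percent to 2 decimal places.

10.57%

(1 + g_nom) = (1 + g_real)(1 + π), so π = 1.0880 / 0.9840 − 1 = 0.10569.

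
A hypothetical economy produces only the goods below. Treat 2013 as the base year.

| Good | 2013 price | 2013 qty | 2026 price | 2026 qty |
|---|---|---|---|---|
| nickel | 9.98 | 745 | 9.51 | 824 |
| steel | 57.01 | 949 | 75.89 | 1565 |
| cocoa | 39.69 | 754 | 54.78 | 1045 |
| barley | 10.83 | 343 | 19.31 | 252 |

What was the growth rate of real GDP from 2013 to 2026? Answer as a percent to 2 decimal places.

48.82%

Real GDP 2013 = Nominal GDP 2013 = 9.98·745 + 57.01·949 + 39.69·754 + 10.83·343 = 95178.54.
Real GDP 2026 (at 2013 prices) = 9.98·824 + 57.01·1565 + 39.69·1045 + 10.83·252 = 141649.38.
Real growth = 141649.38/95178.54 − 1 = 0.4882.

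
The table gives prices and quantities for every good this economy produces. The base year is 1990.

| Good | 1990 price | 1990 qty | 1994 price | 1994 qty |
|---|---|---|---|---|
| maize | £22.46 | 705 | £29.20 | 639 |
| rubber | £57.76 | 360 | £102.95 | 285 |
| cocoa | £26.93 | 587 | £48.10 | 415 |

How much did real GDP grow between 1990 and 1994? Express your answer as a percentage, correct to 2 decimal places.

Real GDP 1990 = Nominal GDP 1990 = 22.46·705 + 57.76·360 + 26.93·587 = 52435.81.
Real GDP 1994 (at 1990 prices) = 22.46·639 + 57.76·285 + 26.93·415 = 41989.49.
Real growth = 41989.49/52435.81 − 1 = -0.1992.

-19.92%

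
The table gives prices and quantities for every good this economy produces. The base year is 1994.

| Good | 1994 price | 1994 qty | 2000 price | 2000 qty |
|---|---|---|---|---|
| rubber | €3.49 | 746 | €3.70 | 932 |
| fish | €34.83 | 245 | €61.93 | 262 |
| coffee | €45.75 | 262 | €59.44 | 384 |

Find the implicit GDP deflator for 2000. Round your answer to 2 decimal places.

141.92

Nominal GDP 2000 = 3.70·932 + 61.93·262 + 59.44·384 = 42499.02.
Real GDP 2000 (at 1994 prices) = 3.49·932 + 34.83·262 + 45.75·384 = 29946.14.
Deflator = Nominal/Real × 100 = 42499.02/29946.14 × 100 = 141.918.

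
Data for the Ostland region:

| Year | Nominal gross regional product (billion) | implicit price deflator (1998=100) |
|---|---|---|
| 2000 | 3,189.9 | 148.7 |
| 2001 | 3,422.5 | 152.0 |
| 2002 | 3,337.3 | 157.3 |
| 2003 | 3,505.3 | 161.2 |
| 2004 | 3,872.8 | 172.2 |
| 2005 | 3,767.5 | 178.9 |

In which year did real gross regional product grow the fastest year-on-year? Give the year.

2001: real = 3422.5/1.520 = 2251.64; growth vs 2000 (2145.19) = 4.96%.
2002: real = 3337.3/1.573 = 2121.61; growth vs 2001 (2251.64) = -5.77%.
2003: real = 3505.3/1.612 = 2174.50; growth vs 2002 (2121.61) = 2.49%.
2004: real = 3872.8/1.722 = 2249.01; growth vs 2003 (2174.50) = 3.43%.
2005: real = 3767.5/1.789 = 2105.93; growth vs 2004 (2249.01) = -6.36%.

2001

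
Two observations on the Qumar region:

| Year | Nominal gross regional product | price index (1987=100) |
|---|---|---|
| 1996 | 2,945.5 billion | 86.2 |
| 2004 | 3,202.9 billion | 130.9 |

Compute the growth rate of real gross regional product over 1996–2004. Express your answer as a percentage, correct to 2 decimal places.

-28.39%

Real gross regional product 1996 = 2945.5 / 0.862 = 3417.05.
Real gross regional product 2004 = 3202.9 / 1.309 = 2446.83.
Real growth = 2446.83 / 3417.05 − 1 = -0.2839.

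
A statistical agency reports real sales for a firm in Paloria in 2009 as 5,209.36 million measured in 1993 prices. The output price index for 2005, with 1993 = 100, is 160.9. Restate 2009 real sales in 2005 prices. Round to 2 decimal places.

Real sales in 2005 prices = Real sales in 1993 prices × (P_2005/P_1993) = 5209.36 × 1.609 = 8381.86.

8,381.86 million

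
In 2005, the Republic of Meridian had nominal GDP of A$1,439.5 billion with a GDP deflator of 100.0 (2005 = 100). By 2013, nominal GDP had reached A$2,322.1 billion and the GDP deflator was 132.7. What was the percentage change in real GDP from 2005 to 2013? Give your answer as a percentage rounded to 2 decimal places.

21.56%

Real GDP 2005 = 1439.5 / 1.000 = 1439.50.
Real GDP 2013 = 2322.1 / 1.327 = 1749.89.
Real growth = 1749.89 / 1439.50 − 1 = 0.2156.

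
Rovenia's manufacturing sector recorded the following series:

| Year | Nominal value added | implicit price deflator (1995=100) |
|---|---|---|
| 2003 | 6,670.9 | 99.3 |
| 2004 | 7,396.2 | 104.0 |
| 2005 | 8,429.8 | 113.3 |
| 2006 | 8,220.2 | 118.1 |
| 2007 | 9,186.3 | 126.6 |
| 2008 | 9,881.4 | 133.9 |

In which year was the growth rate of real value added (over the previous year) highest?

2004: real = 7396.2/1.040 = 7111.73; growth vs 2003 (6717.93) = 5.86%.
2005: real = 8429.8/1.133 = 7440.25; growth vs 2004 (7111.73) = 4.62%.
2006: real = 8220.2/1.181 = 6960.37; growth vs 2005 (7440.25) = -6.45%.
2007: real = 9186.3/1.266 = 7256.16; growth vs 2006 (6960.37) = 4.25%.
2008: real = 9881.4/1.339 = 7379.69; growth vs 2007 (7256.16) = 1.70%.

2004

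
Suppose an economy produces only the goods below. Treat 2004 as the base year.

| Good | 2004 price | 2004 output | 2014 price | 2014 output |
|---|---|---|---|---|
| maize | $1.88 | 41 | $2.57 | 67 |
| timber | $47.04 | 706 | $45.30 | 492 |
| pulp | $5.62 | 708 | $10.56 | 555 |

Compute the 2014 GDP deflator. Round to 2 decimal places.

107.32

Nominal GDP 2014 = 2.57·67 + 45.30·492 + 10.56·555 = 28320.59.
Real GDP 2014 (at 2004 prices) = 1.88·67 + 47.04·492 + 5.62·555 = 26388.74.
Deflator = Nominal/Real × 100 = 28320.59/26388.74 × 100 = 107.321.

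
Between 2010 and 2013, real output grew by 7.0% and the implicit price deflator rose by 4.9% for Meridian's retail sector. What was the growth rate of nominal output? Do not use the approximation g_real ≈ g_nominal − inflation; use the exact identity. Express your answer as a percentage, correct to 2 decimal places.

12.24%

(1 + g_nom) = (1 + g_real)(1 + π) = 1.0700 × 1.0490 = 1.12243.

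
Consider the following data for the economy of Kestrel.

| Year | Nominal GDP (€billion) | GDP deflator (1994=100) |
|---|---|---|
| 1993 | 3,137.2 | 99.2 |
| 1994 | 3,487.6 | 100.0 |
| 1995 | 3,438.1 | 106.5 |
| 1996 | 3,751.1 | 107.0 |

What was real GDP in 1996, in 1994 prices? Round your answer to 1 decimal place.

Real GDP 1996 = 3751.1 / 1.070 = 3505.70.

€3,505.7 billion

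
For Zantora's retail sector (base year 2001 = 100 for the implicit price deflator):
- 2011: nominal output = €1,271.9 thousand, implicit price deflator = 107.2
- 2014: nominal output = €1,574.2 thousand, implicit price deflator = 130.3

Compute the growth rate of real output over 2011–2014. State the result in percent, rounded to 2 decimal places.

1.83%

Real output 2011 = 1271.9 / 1.072 = 1186.47.
Real output 2014 = 1574.2 / 1.303 = 1208.14.
Real growth = 1208.14 / 1186.47 − 1 = 0.0183.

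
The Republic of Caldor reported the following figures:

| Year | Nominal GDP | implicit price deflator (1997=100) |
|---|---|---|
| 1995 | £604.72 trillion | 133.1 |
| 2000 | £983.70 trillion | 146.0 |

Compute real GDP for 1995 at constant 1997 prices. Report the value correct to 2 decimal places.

Real GDP = Nominal / (implicit price deflator/100) = 604.72 / 1.331 = 454.34.

£454.34 trillion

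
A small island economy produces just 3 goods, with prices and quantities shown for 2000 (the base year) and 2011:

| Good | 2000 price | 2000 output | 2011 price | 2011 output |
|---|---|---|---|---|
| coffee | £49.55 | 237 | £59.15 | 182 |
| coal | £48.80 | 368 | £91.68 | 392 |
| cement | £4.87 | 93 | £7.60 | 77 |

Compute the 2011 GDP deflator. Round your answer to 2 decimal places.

165.79

Nominal GDP 2011 = 59.15·182 + 91.68·392 + 7.60·77 = 47289.06.
Real GDP 2011 (at 2000 prices) = 49.55·182 + 48.80·392 + 4.87·77 = 28522.69.
Deflator = Nominal/Real × 100 = 47289.06/28522.69 × 100 = 165.795.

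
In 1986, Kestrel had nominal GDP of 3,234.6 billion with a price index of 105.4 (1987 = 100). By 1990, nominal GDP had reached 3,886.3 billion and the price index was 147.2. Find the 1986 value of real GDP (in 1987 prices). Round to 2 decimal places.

3,068.88 billion

Real GDP = Nominal / (price index/100) = 3234.6 / 1.054 = 3068.88.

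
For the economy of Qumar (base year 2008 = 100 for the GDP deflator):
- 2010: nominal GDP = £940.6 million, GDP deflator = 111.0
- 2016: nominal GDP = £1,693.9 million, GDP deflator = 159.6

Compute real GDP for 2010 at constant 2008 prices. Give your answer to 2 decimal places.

£847.39 million

Real GDP = Nominal / (GDP deflator/100) = 940.6 / 1.110 = 847.39.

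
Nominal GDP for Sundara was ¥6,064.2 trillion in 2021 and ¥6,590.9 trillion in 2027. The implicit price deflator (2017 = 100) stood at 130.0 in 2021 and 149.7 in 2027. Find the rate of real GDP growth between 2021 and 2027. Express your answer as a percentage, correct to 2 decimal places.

Deflate each year: 2021 → 6064.2/1.300 = 4664.77; 2027 → 6590.9/1.497 = 4402.74.
So real GDP changed by 4402.74/4664.77 − 1 = -0.0562, i.e. -5.62%.

-5.62%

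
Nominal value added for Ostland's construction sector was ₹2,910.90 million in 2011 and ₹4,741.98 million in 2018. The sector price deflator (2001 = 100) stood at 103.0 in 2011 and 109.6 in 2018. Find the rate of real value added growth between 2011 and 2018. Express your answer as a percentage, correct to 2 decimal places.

Deflate each year: 2011 → 2910.90/1.030 = 2826.12; 2018 → 4741.98/1.096 = 4326.62.
So real value added changed by 4326.62/2826.12 − 1 = 0.5309, i.e. 53.09%.

53.09%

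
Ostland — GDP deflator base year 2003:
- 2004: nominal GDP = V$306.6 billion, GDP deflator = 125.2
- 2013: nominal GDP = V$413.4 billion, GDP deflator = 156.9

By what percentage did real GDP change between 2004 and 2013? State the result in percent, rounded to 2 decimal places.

Real GDP 2004 = 306.6 / 1.252 = 244.89.
Real GDP 2013 = 413.4 / 1.569 = 263.48.
Real growth = 263.48 / 244.89 − 1 = 0.0759.

7.59%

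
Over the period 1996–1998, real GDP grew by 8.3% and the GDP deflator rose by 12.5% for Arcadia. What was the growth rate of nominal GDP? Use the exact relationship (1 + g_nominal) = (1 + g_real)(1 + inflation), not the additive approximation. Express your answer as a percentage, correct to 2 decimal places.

(1 + g_nom) = (1 + g_real)(1 + π) = 1.0830 × 1.1250 = 1.21838.

21.84%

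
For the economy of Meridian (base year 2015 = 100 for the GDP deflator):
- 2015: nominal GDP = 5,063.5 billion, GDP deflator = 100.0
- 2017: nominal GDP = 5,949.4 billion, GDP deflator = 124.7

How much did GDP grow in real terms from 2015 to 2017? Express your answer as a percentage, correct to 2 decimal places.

-5.78%

Deflate each year: 2015 → 5063.5/1.000 = 5063.50; 2017 → 5949.4/1.247 = 4770.97.
So real GDP changed by 4770.97/5063.50 − 1 = -0.0578, i.e. -5.78%.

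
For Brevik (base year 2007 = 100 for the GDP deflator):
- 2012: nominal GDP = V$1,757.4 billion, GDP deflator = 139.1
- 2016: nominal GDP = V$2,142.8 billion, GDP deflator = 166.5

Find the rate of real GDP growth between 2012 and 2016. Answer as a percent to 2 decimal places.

Deflate each year: 2012 → 1757.4/1.391 = 1263.41; 2016 → 2142.8/1.665 = 1286.97.
So real GDP changed by 1286.97/1263.41 − 1 = 0.0186, i.e. 1.86%.

1.86%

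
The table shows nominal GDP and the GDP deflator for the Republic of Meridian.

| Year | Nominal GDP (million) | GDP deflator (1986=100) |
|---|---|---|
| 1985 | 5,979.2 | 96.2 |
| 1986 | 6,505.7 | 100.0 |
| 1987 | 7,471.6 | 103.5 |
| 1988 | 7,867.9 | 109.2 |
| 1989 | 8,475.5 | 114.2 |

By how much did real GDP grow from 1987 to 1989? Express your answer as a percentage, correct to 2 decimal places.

2.81%

Real GDP 1987 = 7471.6/1.035 = 7218.94.
Real GDP 1989 = 8475.5/1.142 = 7421.63.
Change = 7421.63/7218.94 − 1 = 0.0281.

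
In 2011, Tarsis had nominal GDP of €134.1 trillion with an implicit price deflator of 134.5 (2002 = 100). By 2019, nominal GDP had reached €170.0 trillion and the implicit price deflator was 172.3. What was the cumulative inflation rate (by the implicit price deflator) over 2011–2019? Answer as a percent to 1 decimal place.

Price-level change = 172.3 / 134.5 − 1 = 0.2810.

28.1%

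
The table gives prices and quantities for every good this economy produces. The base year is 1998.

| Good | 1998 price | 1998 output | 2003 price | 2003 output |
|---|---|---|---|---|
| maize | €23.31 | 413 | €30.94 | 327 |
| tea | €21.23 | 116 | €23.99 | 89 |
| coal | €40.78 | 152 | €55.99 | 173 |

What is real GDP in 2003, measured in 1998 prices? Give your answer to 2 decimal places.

€16566.78

Real GDP 2003 = Σ (p_1998 × q_2003) = 23.31·327 + 21.23·89 + 40.78·173 = 16566.78.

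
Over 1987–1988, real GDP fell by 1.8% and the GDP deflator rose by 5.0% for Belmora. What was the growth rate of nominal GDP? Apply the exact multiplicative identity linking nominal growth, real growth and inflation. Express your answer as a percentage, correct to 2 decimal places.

3.11%

(1 + g_nom) = (1 + g_real)(1 + π) = 0.9820 × 1.0500 = 1.03110.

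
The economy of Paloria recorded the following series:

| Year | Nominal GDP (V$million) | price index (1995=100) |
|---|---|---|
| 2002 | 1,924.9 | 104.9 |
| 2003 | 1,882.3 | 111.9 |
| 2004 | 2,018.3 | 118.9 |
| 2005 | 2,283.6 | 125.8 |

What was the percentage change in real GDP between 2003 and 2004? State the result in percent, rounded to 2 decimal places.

Real GDP 2003 = 1882.3/1.119 = 1682.13.
Real GDP 2004 = 2018.3/1.189 = 1697.48.
Change = 1697.48/1682.13 − 1 = 0.0091.

0.91%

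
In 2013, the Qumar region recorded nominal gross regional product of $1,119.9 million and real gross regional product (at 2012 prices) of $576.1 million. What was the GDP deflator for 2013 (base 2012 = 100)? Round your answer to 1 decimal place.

194.4

GDP deflator = (Nominal / Real) × 100 = 1119.9 / 576.1 × 100 = 194.39.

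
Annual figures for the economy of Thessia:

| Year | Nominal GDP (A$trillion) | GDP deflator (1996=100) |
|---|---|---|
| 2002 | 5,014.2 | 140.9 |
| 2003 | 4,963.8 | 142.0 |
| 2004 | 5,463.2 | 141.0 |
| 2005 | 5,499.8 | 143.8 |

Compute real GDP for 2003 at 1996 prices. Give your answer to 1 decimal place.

Real GDP 2003 = 4963.8 / 1.420 = 3495.63.

A$3,495.6 trillion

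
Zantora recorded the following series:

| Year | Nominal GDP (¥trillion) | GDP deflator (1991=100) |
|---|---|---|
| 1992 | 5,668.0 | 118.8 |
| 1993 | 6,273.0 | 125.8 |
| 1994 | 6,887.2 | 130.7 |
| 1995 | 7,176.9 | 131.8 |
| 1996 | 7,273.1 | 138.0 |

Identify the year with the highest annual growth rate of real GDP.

1994

1993: real = 6273.0/1.258 = 4986.49; growth vs 1992 (4771.04) = 4.52%.
1994: real = 6887.2/1.307 = 5269.47; growth vs 1993 (4986.49) = 5.67%.
1995: real = 7176.9/1.318 = 5445.30; growth vs 1994 (5269.47) = 3.34%.
1996: real = 7273.1/1.380 = 5270.36; growth vs 1995 (5445.30) = -3.21%.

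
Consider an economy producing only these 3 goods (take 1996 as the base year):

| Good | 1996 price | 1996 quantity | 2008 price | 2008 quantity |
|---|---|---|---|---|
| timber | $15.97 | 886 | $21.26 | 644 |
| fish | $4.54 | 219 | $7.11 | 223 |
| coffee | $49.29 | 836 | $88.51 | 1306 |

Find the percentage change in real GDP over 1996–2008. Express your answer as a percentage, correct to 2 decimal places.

Real GDP 1996 = Nominal GDP 1996 = 15.97·886 + 4.54·219 + 49.29·836 = 56350.12.
Real GDP 2008 (at 1996 prices) = 15.97·644 + 4.54·223 + 49.29·1306 = 75669.84.
Real growth = 75669.84/56350.12 − 1 = 0.3429.

34.29%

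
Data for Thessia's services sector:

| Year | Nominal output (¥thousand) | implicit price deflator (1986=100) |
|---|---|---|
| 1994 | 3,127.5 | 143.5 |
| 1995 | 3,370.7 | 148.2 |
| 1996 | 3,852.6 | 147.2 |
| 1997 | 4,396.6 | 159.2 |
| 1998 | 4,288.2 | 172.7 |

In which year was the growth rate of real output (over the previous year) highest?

1996

1995: real = 3370.7/1.482 = 2274.43; growth vs 1994 (2179.44) = 4.36%.
1996: real = 3852.6/1.472 = 2617.26; growth vs 1995 (2274.43) = 15.07%.
1997: real = 4396.6/1.592 = 2761.68; growth vs 1996 (2617.26) = 5.52%.
1998: real = 4288.2/1.727 = 2483.03; growth vs 1997 (2761.68) = -10.09%.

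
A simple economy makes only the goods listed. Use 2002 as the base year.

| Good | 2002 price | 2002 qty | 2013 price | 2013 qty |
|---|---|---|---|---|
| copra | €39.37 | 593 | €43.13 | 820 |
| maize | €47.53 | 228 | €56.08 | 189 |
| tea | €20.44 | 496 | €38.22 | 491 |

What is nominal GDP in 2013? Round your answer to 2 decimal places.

Nominal GDP 2013 = Σ (p_2013 × q_2013) = 43.13·820 + 56.08·189 + 38.22·491 = 64731.74.

€64731.74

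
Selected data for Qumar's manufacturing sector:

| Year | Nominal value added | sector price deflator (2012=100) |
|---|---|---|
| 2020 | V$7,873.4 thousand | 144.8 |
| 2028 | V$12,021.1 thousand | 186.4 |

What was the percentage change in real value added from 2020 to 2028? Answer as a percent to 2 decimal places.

Real value added 2020 = 7873.4 / 1.448 = 5437.43.
Real value added 2028 = 12021.1 / 1.864 = 6449.09.
Real growth = 6449.09 / 5437.43 − 1 = 0.1861.

18.61%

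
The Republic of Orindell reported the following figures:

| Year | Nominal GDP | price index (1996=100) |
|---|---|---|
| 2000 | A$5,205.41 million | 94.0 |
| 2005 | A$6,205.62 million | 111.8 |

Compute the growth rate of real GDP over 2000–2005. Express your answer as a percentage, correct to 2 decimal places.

Deflate each year: 2000 → 5205.41/0.940 = 5537.67; 2005 → 6205.62/1.118 = 5550.64.
So real GDP changed by 5550.64/5537.67 − 1 = 0.0023, i.e. 0.23%.

0.23%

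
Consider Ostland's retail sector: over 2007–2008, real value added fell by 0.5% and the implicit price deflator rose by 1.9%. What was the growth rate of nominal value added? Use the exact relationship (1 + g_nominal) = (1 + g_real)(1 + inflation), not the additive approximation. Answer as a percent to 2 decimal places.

1.39%

(1 + g_nom) = (1 + g_real)(1 + π) = 0.9950 × 1.0190 = 1.01391.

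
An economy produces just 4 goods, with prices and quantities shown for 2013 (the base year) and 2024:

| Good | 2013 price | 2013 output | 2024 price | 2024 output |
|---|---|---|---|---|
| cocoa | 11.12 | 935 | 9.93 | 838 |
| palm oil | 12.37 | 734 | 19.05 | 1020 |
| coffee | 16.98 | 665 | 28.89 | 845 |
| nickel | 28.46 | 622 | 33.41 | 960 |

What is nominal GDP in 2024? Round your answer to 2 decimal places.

84237.99

Nominal GDP 2024 = Σ (p_2024 × q_2024) = 9.93·838 + 19.05·1020 + 28.89·845 + 33.41·960 = 84237.99.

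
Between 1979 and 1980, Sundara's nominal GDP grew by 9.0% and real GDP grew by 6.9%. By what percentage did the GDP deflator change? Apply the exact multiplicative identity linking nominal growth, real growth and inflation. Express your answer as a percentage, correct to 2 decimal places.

1.96%

(1 + g_nom) = (1 + g_real)(1 + π), so π = 1.0900 / 1.0690 − 1 = 0.01964.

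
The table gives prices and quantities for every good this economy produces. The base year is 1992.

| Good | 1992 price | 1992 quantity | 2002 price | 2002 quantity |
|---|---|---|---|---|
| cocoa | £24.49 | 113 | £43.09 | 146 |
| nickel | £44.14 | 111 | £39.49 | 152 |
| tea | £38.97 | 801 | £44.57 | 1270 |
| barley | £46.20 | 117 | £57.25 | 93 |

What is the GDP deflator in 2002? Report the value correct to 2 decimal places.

115.84

Nominal GDP 2002 = 43.09·146 + 39.49·152 + 44.57·1270 + 57.25·93 = 74221.77.
Real GDP 2002 (at 1992 prices) = 24.49·146 + 44.14·152 + 38.97·1270 + 46.20·93 = 64073.32.
Deflator = Nominal/Real × 100 = 74221.77/64073.32 × 100 = 115.839.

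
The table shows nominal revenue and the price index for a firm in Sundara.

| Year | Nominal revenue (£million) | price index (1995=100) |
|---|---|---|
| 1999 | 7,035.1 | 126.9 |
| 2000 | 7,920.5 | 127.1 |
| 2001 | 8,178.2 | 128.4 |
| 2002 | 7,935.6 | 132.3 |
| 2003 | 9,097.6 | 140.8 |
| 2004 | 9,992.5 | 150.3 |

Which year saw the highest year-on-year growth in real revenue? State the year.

2000

2000: real = 7920.5/1.271 = 6231.71; growth vs 1999 (5543.81) = 12.41%.
2001: real = 8178.2/1.284 = 6369.31; growth vs 2000 (6231.71) = 2.21%.
2002: real = 7935.6/1.323 = 5998.19; growth vs 2001 (6369.31) = -5.83%.
2003: real = 9097.6/1.408 = 6461.36; growth vs 2002 (5998.19) = 7.72%.
2004: real = 9992.5/1.503 = 6648.37; growth vs 2003 (6461.36) = 2.89%.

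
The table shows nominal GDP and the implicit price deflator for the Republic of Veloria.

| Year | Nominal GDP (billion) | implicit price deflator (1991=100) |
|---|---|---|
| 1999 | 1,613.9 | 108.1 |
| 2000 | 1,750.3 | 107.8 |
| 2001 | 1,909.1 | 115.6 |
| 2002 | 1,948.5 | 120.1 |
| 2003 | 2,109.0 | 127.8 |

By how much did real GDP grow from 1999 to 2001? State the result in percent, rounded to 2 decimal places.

10.62%

Real GDP 1999 = 1613.9/1.081 = 1492.97.
Real GDP 2001 = 1909.1/1.156 = 1651.47.
Change = 1651.47/1492.97 − 1 = 0.1062.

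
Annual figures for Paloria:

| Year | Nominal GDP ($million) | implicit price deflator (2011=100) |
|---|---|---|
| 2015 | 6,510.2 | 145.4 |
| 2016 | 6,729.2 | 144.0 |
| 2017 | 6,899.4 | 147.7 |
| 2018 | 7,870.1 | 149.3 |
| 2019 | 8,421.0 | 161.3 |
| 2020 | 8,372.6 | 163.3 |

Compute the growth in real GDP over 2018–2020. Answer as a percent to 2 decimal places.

Real GDP 2018 = 7870.1/1.493 = 5271.33.
Real GDP 2020 = 8372.6/1.633 = 5127.13.
Change = 5127.13/5271.33 − 1 = -0.0274.

-2.74%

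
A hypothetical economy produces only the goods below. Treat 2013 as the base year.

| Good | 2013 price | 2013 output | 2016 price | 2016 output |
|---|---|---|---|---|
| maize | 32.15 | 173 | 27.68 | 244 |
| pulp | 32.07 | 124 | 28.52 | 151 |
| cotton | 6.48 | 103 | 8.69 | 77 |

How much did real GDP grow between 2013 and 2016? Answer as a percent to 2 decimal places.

29.20%

Real GDP 2013 = Nominal GDP 2013 = 32.15·173 + 32.07·124 + 6.48·103 = 10206.07.
Real GDP 2016 (at 2013 prices) = 32.15·244 + 32.07·151 + 6.48·77 = 13186.13.
Real growth = 13186.13/10206.07 − 1 = 0.2920.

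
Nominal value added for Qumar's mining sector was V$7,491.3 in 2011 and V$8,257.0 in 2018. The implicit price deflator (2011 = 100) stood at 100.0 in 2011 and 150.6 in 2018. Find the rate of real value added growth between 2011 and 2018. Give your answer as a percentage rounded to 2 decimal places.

Deflate each year: 2011 → 7491.3/1.000 = 7491.30; 2018 → 8257.0/1.506 = 5482.74.
So real value added changed by 5482.74/7491.30 − 1 = -0.2681, i.e. -26.81%.

-26.81%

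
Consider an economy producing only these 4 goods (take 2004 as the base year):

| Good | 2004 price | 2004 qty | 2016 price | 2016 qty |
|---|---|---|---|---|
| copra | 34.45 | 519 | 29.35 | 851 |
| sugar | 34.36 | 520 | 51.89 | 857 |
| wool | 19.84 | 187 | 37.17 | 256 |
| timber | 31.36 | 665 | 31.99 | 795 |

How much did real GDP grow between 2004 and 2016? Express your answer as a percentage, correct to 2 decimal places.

47.19%

Real GDP 2004 = Nominal GDP 2004 = 34.45·519 + 34.36·520 + 19.84·187 + 31.36·665 = 60311.23.
Real GDP 2016 (at 2004 prices) = 34.45·851 + 34.36·857 + 19.84·256 + 31.36·795 = 88773.71.
Real growth = 88773.71/60311.23 − 1 = 0.4719.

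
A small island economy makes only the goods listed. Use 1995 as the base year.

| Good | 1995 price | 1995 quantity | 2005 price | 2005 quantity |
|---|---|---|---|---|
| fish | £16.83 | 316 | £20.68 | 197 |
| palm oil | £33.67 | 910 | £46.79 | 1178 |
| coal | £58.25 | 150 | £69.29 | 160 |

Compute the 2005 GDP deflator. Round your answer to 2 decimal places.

134.38

Nominal GDP 2005 = 20.68·197 + 46.79·1178 + 69.29·160 = 70278.98.
Real GDP 2005 (at 1995 prices) = 16.83·197 + 33.67·1178 + 58.25·160 = 52298.77.
Deflator = Nominal/Real × 100 = 70278.98/52298.77 × 100 = 134.380.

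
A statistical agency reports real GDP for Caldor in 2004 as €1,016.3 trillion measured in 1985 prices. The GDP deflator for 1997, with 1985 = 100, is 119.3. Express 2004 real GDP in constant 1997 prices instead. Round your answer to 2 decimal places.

€1,212.45 trillion

Real GDP in 1997 prices = Real GDP in 1985 prices × (P_1997/P_1985) = 1016.3 × 1.193 = 1212.45.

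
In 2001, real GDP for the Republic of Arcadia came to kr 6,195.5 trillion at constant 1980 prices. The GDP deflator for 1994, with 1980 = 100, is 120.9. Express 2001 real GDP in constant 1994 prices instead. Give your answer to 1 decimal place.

kr 7,490.4 trillion

Real GDP in 1994 prices = Real GDP in 1980 prices × (P_1994/P_1980) = 6195.5 × 1.209 = 7490.36.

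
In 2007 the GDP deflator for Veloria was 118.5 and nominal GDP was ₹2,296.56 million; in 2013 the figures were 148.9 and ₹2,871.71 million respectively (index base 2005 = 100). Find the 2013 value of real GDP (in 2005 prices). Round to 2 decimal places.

₹1,928.62 million

Real GDP = Nominal / (GDP deflator/100) = 2871.71 / 1.489 = 1928.62.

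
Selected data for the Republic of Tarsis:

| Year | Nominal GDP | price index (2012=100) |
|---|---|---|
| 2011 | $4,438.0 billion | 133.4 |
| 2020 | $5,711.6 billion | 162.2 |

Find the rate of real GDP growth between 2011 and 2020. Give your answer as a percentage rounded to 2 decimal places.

Deflate each year: 2011 → 4438.0/1.334 = 3326.84; 2020 → 5711.6/1.622 = 3521.33.
So real GDP changed by 3521.33/3326.84 − 1 = 0.0585, i.e. 5.85%.

5.85%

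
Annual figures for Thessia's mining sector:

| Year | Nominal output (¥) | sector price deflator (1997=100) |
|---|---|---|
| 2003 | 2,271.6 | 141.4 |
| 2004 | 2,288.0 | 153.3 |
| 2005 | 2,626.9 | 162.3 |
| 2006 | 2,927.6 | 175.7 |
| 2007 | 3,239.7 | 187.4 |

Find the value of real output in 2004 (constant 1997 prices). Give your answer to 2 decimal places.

Real output 2004 = 2288.0 / 1.533 = 1492.50.

¥1,492.50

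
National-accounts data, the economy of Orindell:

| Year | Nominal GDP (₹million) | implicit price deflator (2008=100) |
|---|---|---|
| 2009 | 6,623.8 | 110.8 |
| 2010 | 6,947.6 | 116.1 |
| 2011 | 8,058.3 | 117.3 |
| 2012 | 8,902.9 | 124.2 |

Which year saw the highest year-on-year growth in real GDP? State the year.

2010: real = 6947.6/1.161 = 5984.15; growth vs 2009 (5978.16) = 0.10%.
2011: real = 8058.3/1.173 = 6869.82; growth vs 2010 (5984.15) = 14.80%.
2012: real = 8902.9/1.242 = 7168.20; growth vs 2011 (6869.82) = 4.34%.

2011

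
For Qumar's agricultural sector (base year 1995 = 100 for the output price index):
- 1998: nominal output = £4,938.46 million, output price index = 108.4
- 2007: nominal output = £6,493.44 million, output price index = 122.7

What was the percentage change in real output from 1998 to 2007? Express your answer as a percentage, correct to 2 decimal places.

Deflate each year: 1998 → 4938.46/1.084 = 4555.77; 2007 → 6493.44/1.227 = 5292.13.
So real output changed by 5292.13/4555.77 − 1 = 0.1616, i.e. 16.16%.

16.16%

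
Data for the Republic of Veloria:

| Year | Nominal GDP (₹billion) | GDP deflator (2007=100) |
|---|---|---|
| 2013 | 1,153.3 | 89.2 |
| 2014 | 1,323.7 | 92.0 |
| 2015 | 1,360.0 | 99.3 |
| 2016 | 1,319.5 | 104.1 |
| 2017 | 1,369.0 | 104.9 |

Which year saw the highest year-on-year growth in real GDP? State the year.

2014: real = 1323.7/0.920 = 1438.80; growth vs 2013 (1292.94) = 11.28%.
2015: real = 1360.0/0.993 = 1369.59; growth vs 2014 (1438.80) = -4.81%.
2016: real = 1319.5/1.041 = 1267.53; growth vs 2015 (1369.59) = -7.45%.
2017: real = 1369.0/1.049 = 1305.05; growth vs 2016 (1267.53) = 2.96%.

2014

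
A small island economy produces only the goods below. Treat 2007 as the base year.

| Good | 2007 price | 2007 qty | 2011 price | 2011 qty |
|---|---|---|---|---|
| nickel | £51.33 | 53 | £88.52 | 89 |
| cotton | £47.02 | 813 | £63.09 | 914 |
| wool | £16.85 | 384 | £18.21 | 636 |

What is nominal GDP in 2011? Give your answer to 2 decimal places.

£77124.10

Nominal GDP 2011 = Σ (p_2011 × q_2011) = 88.52·89 + 63.09·914 + 18.21·636 = 77124.10.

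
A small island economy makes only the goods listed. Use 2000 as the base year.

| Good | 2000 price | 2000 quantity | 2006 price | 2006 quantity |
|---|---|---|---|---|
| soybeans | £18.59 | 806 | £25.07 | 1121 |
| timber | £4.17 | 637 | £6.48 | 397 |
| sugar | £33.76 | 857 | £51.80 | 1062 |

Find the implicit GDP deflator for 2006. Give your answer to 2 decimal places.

146.86

Nominal GDP 2006 = 25.07·1121 + 6.48·397 + 51.80·1062 = 85687.63.
Real GDP 2006 (at 2000 prices) = 18.59·1121 + 4.17·397 + 33.76·1062 = 58348.00.
Deflator = Nominal/Real × 100 = 85687.63/58348.00 × 100 = 146.856.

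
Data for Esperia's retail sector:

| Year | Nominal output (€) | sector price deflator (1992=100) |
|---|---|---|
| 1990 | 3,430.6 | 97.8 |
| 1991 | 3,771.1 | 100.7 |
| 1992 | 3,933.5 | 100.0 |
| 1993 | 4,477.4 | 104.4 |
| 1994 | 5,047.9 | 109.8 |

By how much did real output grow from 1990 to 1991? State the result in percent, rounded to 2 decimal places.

Real output 1990 = 3430.6/0.978 = 3507.77.
Real output 1991 = 3771.1/1.007 = 3744.89.
Change = 3744.89/3507.77 − 1 = 0.0676.

6.76%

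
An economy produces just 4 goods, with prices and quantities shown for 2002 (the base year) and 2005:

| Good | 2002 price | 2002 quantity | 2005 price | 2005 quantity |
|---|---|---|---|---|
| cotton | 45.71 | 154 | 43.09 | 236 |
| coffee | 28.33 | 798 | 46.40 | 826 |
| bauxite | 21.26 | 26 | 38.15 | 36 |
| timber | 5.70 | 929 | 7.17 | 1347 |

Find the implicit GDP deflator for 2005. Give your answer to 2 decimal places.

139.63

Nominal GDP 2005 = 43.09·236 + 46.40·826 + 38.15·36 + 7.17·1347 = 59527.03.
Real GDP 2005 (at 2002 prices) = 45.71·236 + 28.33·826 + 21.26·36 + 5.70·1347 = 42631.40.
Deflator = Nominal/Real × 100 = 59527.03/42631.40 × 100 = 139.632.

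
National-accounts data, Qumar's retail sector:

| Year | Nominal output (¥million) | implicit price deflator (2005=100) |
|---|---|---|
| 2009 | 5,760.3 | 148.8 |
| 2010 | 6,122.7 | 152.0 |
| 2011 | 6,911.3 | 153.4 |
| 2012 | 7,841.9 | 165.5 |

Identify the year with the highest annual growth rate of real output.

2010: real = 6122.7/1.520 = 4028.09; growth vs 2009 (3871.17) = 4.05%.
2011: real = 6911.3/1.534 = 4505.41; growth vs 2010 (4028.09) = 11.85%.
2012: real = 7841.9/1.655 = 4738.31; growth vs 2011 (4505.41) = 5.17%.

2011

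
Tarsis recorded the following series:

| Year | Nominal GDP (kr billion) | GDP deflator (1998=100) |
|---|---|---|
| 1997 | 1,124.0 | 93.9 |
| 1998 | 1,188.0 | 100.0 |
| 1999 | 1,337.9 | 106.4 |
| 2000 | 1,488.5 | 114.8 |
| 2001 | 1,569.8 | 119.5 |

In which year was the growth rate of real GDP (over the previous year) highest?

1999

1998: real = 1188.0/1.000 = 1188.00; growth vs 1997 (1197.02) = -0.75%.
1999: real = 1337.9/1.064 = 1257.42; growth vs 1998 (1188.00) = 5.84%.
2000: real = 1488.5/1.148 = 1296.60; growth vs 1999 (1257.42) = 3.12%.
2001: real = 1569.8/1.195 = 1313.64; growth vs 2000 (1296.60) = 1.31%.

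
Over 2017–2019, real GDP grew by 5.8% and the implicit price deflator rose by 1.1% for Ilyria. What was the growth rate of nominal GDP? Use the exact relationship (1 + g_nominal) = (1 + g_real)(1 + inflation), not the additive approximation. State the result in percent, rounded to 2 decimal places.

(1 + g_nom) = (1 + g_real)(1 + π) = 1.0580 × 1.0110 = 1.06964.

6.96%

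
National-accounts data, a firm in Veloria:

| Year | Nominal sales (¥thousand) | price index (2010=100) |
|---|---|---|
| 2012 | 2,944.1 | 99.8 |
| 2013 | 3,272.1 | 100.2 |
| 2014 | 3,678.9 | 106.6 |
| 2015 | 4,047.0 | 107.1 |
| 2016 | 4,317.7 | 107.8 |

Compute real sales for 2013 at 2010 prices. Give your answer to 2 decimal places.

¥3,265.57 thousand

Real sales 2013 = 3272.1 / 1.002 = 3265.57.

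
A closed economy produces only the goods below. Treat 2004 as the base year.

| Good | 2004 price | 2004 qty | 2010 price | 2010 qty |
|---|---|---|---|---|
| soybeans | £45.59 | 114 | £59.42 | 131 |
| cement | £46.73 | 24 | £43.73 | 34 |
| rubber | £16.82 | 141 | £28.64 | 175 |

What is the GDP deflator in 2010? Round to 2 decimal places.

Nominal GDP 2010 = 59.42·131 + 43.73·34 + 28.64·175 = 14282.84.
Real GDP 2010 (at 2004 prices) = 45.59·131 + 46.73·34 + 16.82·175 = 10504.61.
Deflator = Nominal/Real × 100 = 14282.84/10504.61 × 100 = 135.967.

135.97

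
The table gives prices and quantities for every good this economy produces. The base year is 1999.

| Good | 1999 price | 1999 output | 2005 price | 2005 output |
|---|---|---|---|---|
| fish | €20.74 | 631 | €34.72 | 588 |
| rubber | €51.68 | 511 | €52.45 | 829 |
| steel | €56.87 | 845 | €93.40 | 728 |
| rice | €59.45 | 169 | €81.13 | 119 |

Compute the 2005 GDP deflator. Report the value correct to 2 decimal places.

Nominal GDP 2005 = 34.72·588 + 52.45·829 + 93.40·728 + 81.13·119 = 141546.08.
Real GDP 2005 (at 1999 prices) = 20.74·588 + 51.68·829 + 56.87·728 + 59.45·119 = 103513.75.
Deflator = Nominal/Real × 100 = 141546.08/103513.75 × 100 = 136.741.

136.74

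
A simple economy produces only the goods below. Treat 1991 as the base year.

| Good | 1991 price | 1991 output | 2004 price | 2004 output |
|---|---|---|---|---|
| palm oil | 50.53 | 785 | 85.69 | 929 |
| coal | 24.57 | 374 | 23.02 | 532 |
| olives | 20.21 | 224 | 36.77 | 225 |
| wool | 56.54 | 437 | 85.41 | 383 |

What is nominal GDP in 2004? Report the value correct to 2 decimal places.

132837.93

Nominal GDP 2004 = Σ (p_2004 × q_2004) = 85.69·929 + 23.02·532 + 36.77·225 + 85.41·383 = 132837.93.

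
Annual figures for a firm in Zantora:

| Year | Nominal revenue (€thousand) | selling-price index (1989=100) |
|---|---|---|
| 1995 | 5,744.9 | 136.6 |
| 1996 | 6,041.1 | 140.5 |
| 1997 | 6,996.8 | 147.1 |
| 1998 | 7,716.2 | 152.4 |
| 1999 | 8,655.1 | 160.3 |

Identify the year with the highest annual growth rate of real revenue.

1997

1996: real = 6041.1/1.405 = 4299.72; growth vs 1995 (4205.64) = 2.24%.
1997: real = 6996.8/1.471 = 4756.49; growth vs 1996 (4299.72) = 10.62%.
1998: real = 7716.2/1.524 = 5063.12; growth vs 1997 (4756.49) = 6.45%.
1999: real = 8655.1/1.603 = 5399.31; growth vs 1998 (5063.12) = 6.64%.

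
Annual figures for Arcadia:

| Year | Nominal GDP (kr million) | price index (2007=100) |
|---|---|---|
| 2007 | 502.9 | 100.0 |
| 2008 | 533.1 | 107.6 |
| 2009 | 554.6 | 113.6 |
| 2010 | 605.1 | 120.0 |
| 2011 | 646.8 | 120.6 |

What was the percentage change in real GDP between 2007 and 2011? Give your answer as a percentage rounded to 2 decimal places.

Real GDP 2007 = 502.9/1.000 = 502.90.
Real GDP 2011 = 646.8/1.206 = 536.32.
Change = 536.32/502.90 − 1 = 0.0665.

6.65%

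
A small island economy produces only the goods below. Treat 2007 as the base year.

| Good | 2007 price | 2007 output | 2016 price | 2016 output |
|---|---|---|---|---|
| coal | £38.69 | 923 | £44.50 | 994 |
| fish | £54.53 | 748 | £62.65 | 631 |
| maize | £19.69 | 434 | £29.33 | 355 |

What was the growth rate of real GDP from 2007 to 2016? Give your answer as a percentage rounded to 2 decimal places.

-6.10%

Real GDP 2007 = Nominal GDP 2007 = 38.69·923 + 54.53·748 + 19.69·434 = 85044.77.
Real GDP 2016 (at 2007 prices) = 38.69·994 + 54.53·631 + 19.69·355 = 79856.24.
Real growth = 79856.24/85044.77 − 1 = -0.0610.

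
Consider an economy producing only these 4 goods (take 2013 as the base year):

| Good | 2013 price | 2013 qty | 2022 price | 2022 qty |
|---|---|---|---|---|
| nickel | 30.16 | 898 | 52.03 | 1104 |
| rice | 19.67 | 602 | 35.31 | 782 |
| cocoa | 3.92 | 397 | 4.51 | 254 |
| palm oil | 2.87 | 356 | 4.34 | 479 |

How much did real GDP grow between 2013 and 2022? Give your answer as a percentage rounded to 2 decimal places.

Real GDP 2013 = Nominal GDP 2013 = 30.16·898 + 19.67·602 + 3.92·397 + 2.87·356 = 41502.98.
Real GDP 2022 (at 2013 prices) = 30.16·1104 + 19.67·782 + 3.92·254 + 2.87·479 = 51048.99.
Real growth = 51048.99/41502.98 − 1 = 0.2300.

23.00%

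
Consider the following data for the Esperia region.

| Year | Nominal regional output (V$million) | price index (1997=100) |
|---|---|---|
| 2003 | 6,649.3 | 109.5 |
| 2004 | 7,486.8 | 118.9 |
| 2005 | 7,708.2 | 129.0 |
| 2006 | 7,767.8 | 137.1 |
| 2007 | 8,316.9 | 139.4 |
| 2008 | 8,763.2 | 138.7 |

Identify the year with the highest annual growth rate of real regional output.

2004: real = 7486.8/1.189 = 6296.72; growth vs 2003 (6072.42) = 3.69%.
2005: real = 7708.2/1.290 = 5975.35; growth vs 2004 (6296.72) = -5.10%.
2006: real = 7767.8/1.371 = 5665.79; growth vs 2005 (5975.35) = -5.18%.
2007: real = 8316.9/1.394 = 5966.21; growth vs 2006 (5665.79) = 5.30%.
2008: real = 8763.2/1.387 = 6318.10; growth vs 2007 (5966.21) = 5.90%.

2008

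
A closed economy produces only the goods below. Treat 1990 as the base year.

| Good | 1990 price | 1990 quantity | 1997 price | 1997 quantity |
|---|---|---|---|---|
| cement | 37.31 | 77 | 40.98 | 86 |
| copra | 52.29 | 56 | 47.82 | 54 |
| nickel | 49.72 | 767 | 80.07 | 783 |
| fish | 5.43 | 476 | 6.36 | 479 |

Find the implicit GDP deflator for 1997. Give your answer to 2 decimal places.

151.05

Nominal GDP 1997 = 40.98·86 + 47.82·54 + 80.07·783 + 6.36·479 = 71847.81.
Real GDP 1997 (at 1990 prices) = 37.31·86 + 52.29·54 + 49.72·783 + 5.43·479 = 47564.05.
Deflator = Nominal/Real × 100 = 71847.81/47564.05 × 100 = 151.055.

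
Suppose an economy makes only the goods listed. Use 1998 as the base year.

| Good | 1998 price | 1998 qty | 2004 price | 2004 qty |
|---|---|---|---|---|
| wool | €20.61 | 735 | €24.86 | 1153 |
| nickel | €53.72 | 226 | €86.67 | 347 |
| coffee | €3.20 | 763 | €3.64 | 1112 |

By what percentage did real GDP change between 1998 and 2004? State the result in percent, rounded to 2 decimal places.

Real GDP 1998 = Nominal GDP 1998 = 20.61·735 + 53.72·226 + 3.20·763 = 29730.67.
Real GDP 2004 (at 1998 prices) = 20.61·1153 + 53.72·347 + 3.20·1112 = 45962.57.
Real growth = 45962.57/29730.67 − 1 = 0.5460.

54.60%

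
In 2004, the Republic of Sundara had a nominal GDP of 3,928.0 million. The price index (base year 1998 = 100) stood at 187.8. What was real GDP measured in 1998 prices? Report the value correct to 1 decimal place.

2,091.6 million

Real GDP = Nominal / (price index/100) = 3928.0 / 1.878 = 2091.59.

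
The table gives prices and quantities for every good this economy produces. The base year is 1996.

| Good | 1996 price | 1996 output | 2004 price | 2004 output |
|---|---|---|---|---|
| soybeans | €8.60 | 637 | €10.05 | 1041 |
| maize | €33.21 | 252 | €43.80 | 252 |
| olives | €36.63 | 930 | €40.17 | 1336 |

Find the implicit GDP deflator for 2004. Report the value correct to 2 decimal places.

Nominal GDP 2004 = 10.05·1041 + 43.80·252 + 40.17·1336 = 75166.77.
Real GDP 2004 (at 1996 prices) = 8.60·1041 + 33.21·252 + 36.63·1336 = 66259.20.
Deflator = Nominal/Real × 100 = 75166.77/66259.20 × 100 = 113.444.

113.44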